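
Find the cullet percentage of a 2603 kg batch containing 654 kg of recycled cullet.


Cullet ratio = (cullet mass / total batch mass) * 100
  Ratio = 654 / 2603 * 100 = 25.12%

25.12%


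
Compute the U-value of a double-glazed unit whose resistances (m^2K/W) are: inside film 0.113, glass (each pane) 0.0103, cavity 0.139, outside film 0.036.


Total thermal resistance (series):
  R_total = R_in + R_glass + R_air + R_glass + R_out
  R_total = 0.113 + 0.0103 + 0.139 + 0.0103 + 0.036 = 0.3086 m^2K/W
U-value = 1 / R_total = 1 / 0.3086 = 3.24 W/m^2K

3.24 W/m^2K


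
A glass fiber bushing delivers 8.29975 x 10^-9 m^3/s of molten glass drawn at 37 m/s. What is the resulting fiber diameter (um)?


Cross-sectional area from continuity:
  A = Q / v = 8.29975 x 10^-9 / 37 = 2.243176 x 10^-10 m^2
Diameter from circular cross-section:
  d = sqrt(4A / pi) * 10^6 (m -> um)
  d = sqrt(4 * 2.243176 x 10^-10 / pi) * 10^6 = 16.9 um

16.9 um


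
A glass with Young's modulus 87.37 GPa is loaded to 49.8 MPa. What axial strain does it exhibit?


Rearrange E = sigma / epsilon:
  epsilon = sigma / E
  E (MPa) = 87.37 * 1000 = 87370
  epsilon = 49.8 / 87370 = 0.00057

0.00057


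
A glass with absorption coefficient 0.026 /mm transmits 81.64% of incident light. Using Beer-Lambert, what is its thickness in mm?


Rearrange T = exp(-alpha * thickness):
  thickness = -ln(T) / alpha
  T = 81.64/100 = 0.8164
  ln(T) = -0.20285
  -ln(T) = 0.20285
  thickness = 0.20285 / 0.026 = 7.8 mm

7.8 mm


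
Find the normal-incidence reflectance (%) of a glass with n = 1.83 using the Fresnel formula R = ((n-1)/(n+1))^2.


Fresnel reflectance at normal incidence:
  R = ((n - 1)/(n + 1))^2
  (n - 1)/(n + 1) = (1.83 - 1)/(1.83 + 1) = 0.293286
  R = 0.293286^2 = 0.0860167
  R(%) = 0.0860167 * 100 = 8.602%

8.602%


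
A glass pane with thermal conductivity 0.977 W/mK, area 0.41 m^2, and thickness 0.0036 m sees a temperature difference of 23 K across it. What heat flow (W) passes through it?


Fourier's law: Q = k * A * dT / t
  Q = 0.977 * 0.41 * 23 / 0.0036
  Q = 9.21311 / 0.0036 = 2559.2 W

2559.2 W


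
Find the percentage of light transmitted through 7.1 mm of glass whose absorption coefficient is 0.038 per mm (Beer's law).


Beer-Lambert law: T = exp(-alpha * thickness)
  exponent = -0.038 * 7.1 = -0.2698
  T = exp(-0.2698) = 0.7635
  Percentage = 0.7635 * 100 = 76.35%

76.35%


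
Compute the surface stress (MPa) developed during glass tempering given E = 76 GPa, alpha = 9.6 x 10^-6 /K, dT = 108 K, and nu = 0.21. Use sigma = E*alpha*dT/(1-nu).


Tempering stress: sigma = E * alpha * dT / (1 - nu)
  E (MPa) = 76 * 1000 = 76000
  Numerator = 76000 * (9.6 x 10^-6) * 108 = 78.7968
  Denominator = 1 - 0.21 = 0.79
  sigma = 78.7968 / 0.79 = 99.7 MPa

99.7 MPa


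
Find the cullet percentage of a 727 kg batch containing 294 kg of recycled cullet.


Cullet ratio = (cullet mass / total batch mass) * 100
  Ratio = 294 / 727 * 100 = 40.44%

40.44%


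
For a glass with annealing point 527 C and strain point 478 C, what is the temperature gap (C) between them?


Gap = T_anneal - T_strain:
  gap = 527 - 478 = 49 C

49 C


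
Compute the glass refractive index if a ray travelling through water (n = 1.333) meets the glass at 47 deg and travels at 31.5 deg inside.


Apply Snell's law: n1 * sin(theta1) = n2 * sin(theta2)
  n2 = n1 * sin(theta1) / sin(theta2)
  sin(47) = 0.731354
  sin(31.5) = 0.522499
  n2 = 1.333 * 0.731354 / 0.522499 = 1.8658

1.8658


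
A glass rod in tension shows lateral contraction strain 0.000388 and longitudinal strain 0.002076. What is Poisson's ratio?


Poisson's ratio: nu = lateral strain / axial strain
  nu = 0.000388 / 0.002076 = 0.1869

0.1869


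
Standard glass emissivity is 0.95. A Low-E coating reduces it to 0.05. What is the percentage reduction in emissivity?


Percentage reduction = (1 - coated/uncoated) * 100
  Ratio = 0.05 / 0.95 = 0.0526
  Reduction = (1 - 0.0526) * 100 = 94.7%

94.7%


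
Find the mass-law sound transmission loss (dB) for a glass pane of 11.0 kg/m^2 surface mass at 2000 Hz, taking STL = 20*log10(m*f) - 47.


Mass law: STL = 20 * log10(m * f) - 47
  m * f = 11.0 * 2000 = 22000
  log10(22000) = 4.34242
  STL = 20 * 4.34242 - 47 = 86.8484 - 47 = 39.8 dB

39.8 dB


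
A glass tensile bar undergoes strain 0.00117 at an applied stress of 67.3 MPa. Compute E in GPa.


Young's modulus: E = stress / strain
  E = 67.3 MPa / 0.00117 = 57521.37 MPa
Convert to GPa: 57521.37 / 1000 = 57.52 GPa

57.52 GPa


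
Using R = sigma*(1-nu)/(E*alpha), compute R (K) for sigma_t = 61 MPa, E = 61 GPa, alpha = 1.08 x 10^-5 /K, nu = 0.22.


Thermal shock resistance: R = sigma * (1 - nu) / (E * alpha)
  Numerator = 61 * (1 - 0.22) = 47.58
  Denominator = 61 * 1000 * (1.08 x 10^-5) = 0.6588
  R = 47.58 / 0.6588 = 72.2 K

72.2 K


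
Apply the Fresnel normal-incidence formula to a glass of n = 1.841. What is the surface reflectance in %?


Fresnel reflectance at normal incidence:
  R = ((n - 1)/(n + 1))^2
  (n - 1)/(n + 1) = (1.841 - 1)/(1.841 + 1) = 0.296023
  R = 0.296023^2 = 0.0876296
  R(%) = 0.0876296 * 100 = 8.763%

8.763%


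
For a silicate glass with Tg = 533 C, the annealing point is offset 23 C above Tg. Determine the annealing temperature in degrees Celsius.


The annealing temperature is Tg plus the offset:
  T_anneal = 533 + 23 = 556 C

556 C


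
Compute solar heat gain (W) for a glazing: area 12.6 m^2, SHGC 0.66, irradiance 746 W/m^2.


Solar heat gain: Q = Area * SHGC * Irradiance
  Q = 12.6 * 0.66 * 746 = 6203.7 W

6203.7 W


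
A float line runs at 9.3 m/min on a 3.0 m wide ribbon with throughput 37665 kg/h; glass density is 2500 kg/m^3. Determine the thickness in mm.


Ribbon cross-section from mass balance:
  Volume rate = throughput / density = 37665 / 2500 = 15.066 m^3/h
  thickness = volume rate / (speed * 60 * width), i.e.
  thickness = throughput / (60 * speed * width * density) * 1000
  thickness = 37665 / (60 * 9.3 * 3.0 * 2500) * 1000 = 9.0 mm

9.0 mm


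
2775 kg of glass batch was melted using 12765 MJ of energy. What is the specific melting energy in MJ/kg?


Rearrange E = m * s for s:
  s = E / m
  s = 12765 / 2775 = 4.6 MJ/kg

4.6 MJ/kg


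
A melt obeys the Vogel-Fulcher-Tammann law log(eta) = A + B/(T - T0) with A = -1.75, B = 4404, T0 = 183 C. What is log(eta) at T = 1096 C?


VFT equation: log(eta) = A + B / (T - T0)
  T - T0 = 1096 - 183 = 913
  B / (T - T0) = 4404 / 913 = 4.824
  log(eta) = -1.75 + 4.824 = 3.074

3.074


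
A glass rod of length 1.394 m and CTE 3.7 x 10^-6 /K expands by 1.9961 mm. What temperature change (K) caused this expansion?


Rearrange dL = alpha * L0 * dT for dT:
  dT = dL / (alpha * L0)
  dL (m) = 1.9961 / 1000 = 0.0019961
  dT = 0.0019961 / ((3.7 x 10^-6) * 1.394) = 387.0 K

387.0 K


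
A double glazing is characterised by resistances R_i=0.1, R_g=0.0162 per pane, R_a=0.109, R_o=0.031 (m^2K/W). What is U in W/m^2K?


Total thermal resistance (series):
  R_total = R_in + R_glass + R_air + R_glass + R_out
  R_total = 0.1 + 0.0162 + 0.109 + 0.0162 + 0.031 = 0.2724 m^2K/W
U-value = 1 / R_total = 1 / 0.2724 = 3.671 W/m^2K

3.671 W/m^2K


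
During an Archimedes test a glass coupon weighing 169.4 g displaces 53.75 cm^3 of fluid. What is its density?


Use the definition of density:
  rho = mass / volume
  rho = 169.4 / 53.75 = 3.152 g/cm^3

3.152 g/cm^3


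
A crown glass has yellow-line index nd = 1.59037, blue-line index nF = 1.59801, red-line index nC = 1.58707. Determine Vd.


Abbe number formula: Vd = (nd - 1) / (nF - nC)
  nd - 1 = 1.59037 - 1 = 0.59037
  nF - nC = 1.59801 - 1.58707 = 0.01094
  Vd = 0.59037 / 0.01094 = 53.96

53.96


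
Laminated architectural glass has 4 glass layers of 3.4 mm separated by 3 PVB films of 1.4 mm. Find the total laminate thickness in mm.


Total thickness = glass contribution + PVB contribution
  Glass: 4 * 3.4 = 13.6 mm
  PVB: 3 * 1.4 = 4.2 mm
  Total = 13.6 + 4.2 = 17.8 mm

17.8 mm


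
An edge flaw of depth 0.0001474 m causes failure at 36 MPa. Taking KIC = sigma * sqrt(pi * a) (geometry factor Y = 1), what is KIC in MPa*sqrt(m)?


Fracture toughness: KIC = sigma * sqrt(pi * a)
  pi * a = pi * 0.0001474 = 0.000463071
  sqrt(pi * a) = 0.021519
  KIC = 36 * 0.021519 = 0.775 MPa*sqrt(m)

0.775 MPa*sqrt(m)


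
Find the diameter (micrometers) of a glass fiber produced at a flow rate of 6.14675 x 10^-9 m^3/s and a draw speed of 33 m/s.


Cross-sectional area from continuity:
  A = Q / v = 6.14675 x 10^-9 / 33 = 1.862652 x 10^-10 m^2
Diameter from circular cross-section:
  d = sqrt(4A / pi) * 10^6 (m -> um)
  d = sqrt(4 * 1.862652 x 10^-10 / pi) * 10^6 = 15.4 um

15.4 um


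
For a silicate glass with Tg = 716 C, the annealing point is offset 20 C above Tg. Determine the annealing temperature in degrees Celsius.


The annealing temperature is Tg plus the offset:
  T_anneal = 716 + 20 = 736 C

736 C


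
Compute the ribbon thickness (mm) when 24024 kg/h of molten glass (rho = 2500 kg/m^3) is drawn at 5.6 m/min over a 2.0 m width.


Ribbon cross-section from mass balance:
  Volume rate = throughput / density = 24024 / 2500 = 9.6096 m^3/h
  thickness = volume rate / (speed * 60 * width), i.e.
  thickness = throughput / (60 * speed * width * density) * 1000
  thickness = 24024 / (60 * 5.6 * 2.0 * 2500) * 1000 = 14.3 mm

14.3 mm


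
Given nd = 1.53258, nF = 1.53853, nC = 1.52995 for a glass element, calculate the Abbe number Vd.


Abbe number formula: Vd = (nd - 1) / (nF - nC)
  nd - 1 = 1.53258 - 1 = 0.53258
  nF - nC = 1.53853 - 1.52995 = 0.00858
  Vd = 0.53258 / 0.00858 = 62.07

62.07


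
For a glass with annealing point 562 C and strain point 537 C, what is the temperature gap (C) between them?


Gap = T_anneal - T_strain:
  gap = 562 - 537 = 25 C

25 C


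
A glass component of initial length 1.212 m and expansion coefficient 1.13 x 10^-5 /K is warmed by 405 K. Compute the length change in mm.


Thermal expansion formula: dL = alpha * L0 * dT
  dL = (1.13 x 10^-5) * 1.212 * 405 = 0.00554672 m
Convert to mm: 0.00554672 * 1000 = 5.5467 mm

5.5467 mm


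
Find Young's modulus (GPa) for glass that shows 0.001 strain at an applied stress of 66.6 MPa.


Young's modulus: E = stress / strain
  E = 66.6 MPa / 0.001 = 66600 MPa
Convert to GPa: 66600 / 1000 = 66.6 GPa

66.6 GPa


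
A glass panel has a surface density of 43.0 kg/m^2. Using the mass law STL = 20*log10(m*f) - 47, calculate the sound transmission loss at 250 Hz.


Mass law: STL = 20 * log10(m * f) - 47
  m * f = 43.0 * 250 = 10750
  log10(10750) = 4.03141
  STL = 20 * 4.03141 - 47 = 80.6282 - 47 = 33.6 dB

33.6 dB


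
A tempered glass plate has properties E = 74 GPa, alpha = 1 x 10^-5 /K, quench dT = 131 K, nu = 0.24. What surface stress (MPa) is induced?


Tempering stress: sigma = E * alpha * dT / (1 - nu)
  E (MPa) = 74 * 1000 = 74000
  Numerator = 74000 * (1 x 10^-5) * 131 = 96.94
  Denominator = 1 - 0.24 = 0.76
  sigma = 96.94 / 0.76 = 127.6 MPa

127.6 MPa


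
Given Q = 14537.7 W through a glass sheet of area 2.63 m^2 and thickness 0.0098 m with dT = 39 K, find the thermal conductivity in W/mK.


Fourier's law rearranged: k = Q * t / (A * dT)
  Numerator = 14537.7 * 0.0098 = 142.46946
  Denominator = 2.63 * 39 = 102.57
  k = 142.46946 / 102.57 = 1.389 W/mK

1.389 W/mK


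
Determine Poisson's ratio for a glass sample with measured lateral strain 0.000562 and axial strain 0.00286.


Poisson's ratio: nu = lateral strain / axial strain
  nu = 0.000562 / 0.00286 = 0.1965

0.1965


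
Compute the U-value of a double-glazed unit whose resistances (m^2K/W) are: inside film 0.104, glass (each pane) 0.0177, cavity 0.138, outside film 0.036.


Total thermal resistance (series):
  R_total = R_in + R_glass + R_air + R_glass + R_out
  R_total = 0.104 + 0.0177 + 0.138 + 0.0177 + 0.036 = 0.3134 m^2K/W
U-value = 1 / R_total = 1 / 0.3134 = 3.191 W/m^2K

3.191 W/m^2K


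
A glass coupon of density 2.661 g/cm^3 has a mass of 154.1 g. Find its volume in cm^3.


Rearrange rho = m / V:
  V = m / rho
  V = 154.1 / 2.661 = 57.911 cm^3

57.911 cm^3


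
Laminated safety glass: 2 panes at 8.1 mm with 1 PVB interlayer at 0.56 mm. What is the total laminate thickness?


Total thickness = glass contribution + PVB contribution
  Glass: 2 * 8.1 = 16.2 mm
  PVB: 1 * 0.56 = 0.56 mm
  Total = 16.2 + 0.56 = 16.76 mm

16.76 mm


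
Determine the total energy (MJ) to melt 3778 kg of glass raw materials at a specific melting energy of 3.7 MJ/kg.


Total energy = mass * specific energy
  E = 3778 * 3.7 = 13978.6 MJ

13978.6 MJ


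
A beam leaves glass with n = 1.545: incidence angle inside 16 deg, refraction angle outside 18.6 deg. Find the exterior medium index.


Apply Snell's law: n1 * sin(theta1) = n2 * sin(theta2)
  n2 = n1 * sin(theta1) / sin(theta2)
  sin(16) = 0.275637
  sin(18.6) = 0.318959
  n2 = 1.545 * 0.275637 / 0.318959 = 1.3352

1.3352


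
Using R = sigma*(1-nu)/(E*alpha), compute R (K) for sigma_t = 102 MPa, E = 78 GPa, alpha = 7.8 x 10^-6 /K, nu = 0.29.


Thermal shock resistance: R = sigma * (1 - nu) / (E * alpha)
  Numerator = 102 * (1 - 0.29) = 72.42
  Denominator = 78 * 1000 * (7.8 x 10^-6) = 0.6084
  R = 72.42 / 0.6084 = 119.0 K

119.0 K


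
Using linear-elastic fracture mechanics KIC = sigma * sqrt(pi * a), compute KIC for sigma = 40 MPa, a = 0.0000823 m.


Fracture toughness: KIC = sigma * sqrt(pi * a)
  pi * a = pi * 0.0000823 = 0.000258553
  sqrt(pi * a) = 0.01608
  KIC = 40 * 0.01608 = 0.643 MPa*sqrt(m)

0.643 MPa*sqrt(m)


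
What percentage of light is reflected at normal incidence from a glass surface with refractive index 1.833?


Fresnel reflectance at normal incidence:
  R = ((n - 1)/(n + 1))^2
  (n - 1)/(n + 1) = (1.833 - 1)/(1.833 + 1) = 0.294035
  R = 0.294035^2 = 0.0864566
  R(%) = 0.0864566 * 100 = 8.646%

8.646%


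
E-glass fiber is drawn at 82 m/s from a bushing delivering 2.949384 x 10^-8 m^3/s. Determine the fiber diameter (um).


Cross-sectional area from continuity:
  A = Q / v = 2.949384 x 10^-8 / 82 = 3.59681 x 10^-10 m^2
Diameter from circular cross-section:
  d = sqrt(4A / pi) * 10^6 (m -> um)
  d = sqrt(4 * 3.59681 x 10^-10 / pi) * 10^6 = 21.4 um

21.4 um


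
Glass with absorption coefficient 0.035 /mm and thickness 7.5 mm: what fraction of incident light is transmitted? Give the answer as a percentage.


Beer-Lambert law: T = exp(-alpha * thickness)
  exponent = -0.035 * 7.5 = -0.2625
  T = exp(-0.2625) = 0.7691
  Percentage = 0.7691 * 100 = 76.91%

76.91%


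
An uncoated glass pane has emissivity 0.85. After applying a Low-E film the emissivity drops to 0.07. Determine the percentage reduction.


Percentage reduction = (1 - coated/uncoated) * 100
  Ratio = 0.07 / 0.85 = 0.0824
  Reduction = (1 - 0.0824) * 100 = 91.8%

91.8%


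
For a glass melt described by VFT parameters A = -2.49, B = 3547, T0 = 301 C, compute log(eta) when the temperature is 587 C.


VFT equation: log(eta) = A + B / (T - T0)
  T - T0 = 587 - 301 = 286
  B / (T - T0) = 3547 / 286 = 12.402
  log(eta) = -2.49 + 12.402 = 9.912

9.912


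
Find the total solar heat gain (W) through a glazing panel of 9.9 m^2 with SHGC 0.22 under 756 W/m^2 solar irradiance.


Solar heat gain: Q = Area * SHGC * Irradiance
  Q = 9.9 * 0.22 * 756 = 1646.6 W

1646.6 W


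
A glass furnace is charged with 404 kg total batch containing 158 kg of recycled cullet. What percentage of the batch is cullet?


Cullet ratio = (cullet mass / total batch mass) * 100
  Ratio = 158 / 404 * 100 = 39.11%

39.11%


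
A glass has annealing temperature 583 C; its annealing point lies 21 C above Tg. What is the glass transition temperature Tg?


Rearrange T_anneal = Tg + offset for Tg:
  Tg = T_anneal - offset = 583 - 21 = 562 C

562 C


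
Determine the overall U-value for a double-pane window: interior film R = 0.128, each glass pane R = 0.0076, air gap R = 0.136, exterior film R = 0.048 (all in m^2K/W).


Total thermal resistance (series):
  R_total = R_in + R_glass + R_air + R_glass + R_out
  R_total = 0.128 + 0.0076 + 0.136 + 0.0076 + 0.048 = 0.3272 m^2K/W
U-value = 1 / R_total = 1 / 0.3272 = 3.056 W/m^2K

3.056 W/m^2K


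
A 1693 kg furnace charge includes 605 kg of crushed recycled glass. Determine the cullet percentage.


Cullet ratio = (cullet mass / total batch mass) * 100
  Ratio = 605 / 1693 * 100 = 35.74%

35.74%


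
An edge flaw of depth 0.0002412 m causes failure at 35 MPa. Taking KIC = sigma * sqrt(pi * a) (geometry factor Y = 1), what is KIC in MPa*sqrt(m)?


Fracture toughness: KIC = sigma * sqrt(pi * a)
  pi * a = pi * 0.0002412 = 0.000757752
  sqrt(pi * a) = 0.027527
  KIC = 35 * 0.027527 = 0.963 MPa*sqrt(m)

0.963 MPa*sqrt(m)


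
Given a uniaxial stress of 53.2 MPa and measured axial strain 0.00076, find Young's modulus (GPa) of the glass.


Young's modulus: E = stress / strain
  E = 53.2 MPa / 0.00076 = 70000 MPa
Convert to GPa: 70000 / 1000 = 70.0 GPa

70.0 GPa


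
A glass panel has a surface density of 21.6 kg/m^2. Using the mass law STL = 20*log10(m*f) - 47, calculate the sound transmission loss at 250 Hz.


Mass law: STL = 20 * log10(m * f) - 47
  m * f = 21.6 * 250 = 5400
  log10(5400) = 3.73239
  STL = 20 * 3.73239 - 47 = 74.6478 - 47 = 27.6 dB

27.6 dB


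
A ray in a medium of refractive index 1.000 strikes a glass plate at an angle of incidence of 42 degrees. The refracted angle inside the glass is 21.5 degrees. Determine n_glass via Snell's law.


Apply Snell's law: n1 * sin(theta1) = n2 * sin(theta2)
  n2 = n1 * sin(theta1) / sin(theta2)
  sin(42) = 0.669131
  sin(21.5) = 0.366501
  n2 = 1.000 * 0.669131 / 0.366501 = 1.8257

1.8257


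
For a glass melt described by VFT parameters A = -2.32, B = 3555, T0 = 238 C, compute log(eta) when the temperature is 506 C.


VFT equation: log(eta) = A + B / (T - T0)
  T - T0 = 506 - 238 = 268
  B / (T - T0) = 3555 / 268 = 13.265
  log(eta) = -2.32 + 13.265 = 10.945

10.945


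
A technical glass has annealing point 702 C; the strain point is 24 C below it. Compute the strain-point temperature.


Strain point = annealing point - difference:
  T_strain = 702 - 24 = 678 C

678 C


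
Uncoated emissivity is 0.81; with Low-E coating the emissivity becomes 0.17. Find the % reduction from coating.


Percentage reduction = (1 - coated/uncoated) * 100
  Ratio = 0.17 / 0.81 = 0.2099
  Reduction = (1 - 0.2099) * 100 = 79.0%

79.0%


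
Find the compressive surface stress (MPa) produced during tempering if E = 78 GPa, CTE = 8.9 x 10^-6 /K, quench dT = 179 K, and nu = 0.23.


Tempering stress: sigma = E * alpha * dT / (1 - nu)
  E (MPa) = 78 * 1000 = 78000
  Numerator = 78000 * (8.9 x 10^-6) * 179 = 124.2618
  Denominator = 1 - 0.23 = 0.77
  sigma = 124.2618 / 0.77 = 161.4 MPa

161.4 MPa


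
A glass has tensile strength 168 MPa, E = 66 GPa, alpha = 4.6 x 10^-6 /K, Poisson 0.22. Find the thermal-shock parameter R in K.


Thermal shock resistance: R = sigma * (1 - nu) / (E * alpha)
  Numerator = 168 * (1 - 0.22) = 131.04
  Denominator = 66 * 1000 * (4.6 x 10^-6) = 0.3036
  R = 131.04 / 0.3036 = 431.6 K

431.6 K


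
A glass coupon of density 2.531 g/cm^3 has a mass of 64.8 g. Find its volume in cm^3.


Rearrange rho = m / V:
  V = m / rho
  V = 64.8 / 2.531 = 25.603 cm^3

25.603 cm^3


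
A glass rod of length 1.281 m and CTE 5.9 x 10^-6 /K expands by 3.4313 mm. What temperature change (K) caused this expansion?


Rearrange dL = alpha * L0 * dT for dT:
  dT = dL / (alpha * L0)
  dL (m) = 3.4313 / 1000 = 0.0034313
  dT = 0.0034313 / ((5.9 x 10^-6) * 1.281) = 454.0 K

454.0 K


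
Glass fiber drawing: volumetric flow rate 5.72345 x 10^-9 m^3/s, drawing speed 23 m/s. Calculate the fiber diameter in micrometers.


Cross-sectional area from continuity:
  A = Q / v = 5.72345 x 10^-9 / 23 = 2.488457 x 10^-10 m^2
Diameter from circular cross-section:
  d = sqrt(4A / pi) * 10^6 (m -> um)
  d = sqrt(4 * 2.488457 x 10^-10 / pi) * 10^6 = 17.8 um

17.8 um


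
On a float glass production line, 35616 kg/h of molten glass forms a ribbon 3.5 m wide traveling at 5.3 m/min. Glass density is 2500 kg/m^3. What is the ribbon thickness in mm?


Ribbon cross-section from mass balance:
  Volume rate = throughput / density = 35616 / 2500 = 14.2464 m^3/h
  thickness = volume rate / (speed * 60 * width), i.e.
  thickness = throughput / (60 * speed * width * density) * 1000
  thickness = 35616 / (60 * 5.3 * 3.5 * 2500) * 1000 = 12.8 mm

12.8 mm


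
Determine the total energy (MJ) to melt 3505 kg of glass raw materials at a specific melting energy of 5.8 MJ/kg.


Total energy = mass * specific energy
  E = 3505 * 5.8 = 20329 MJ

20329 MJ


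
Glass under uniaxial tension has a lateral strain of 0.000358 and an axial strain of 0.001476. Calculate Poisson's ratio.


Poisson's ratio: nu = lateral strain / axial strain
  nu = 0.000358 / 0.001476 = 0.2425

0.2425


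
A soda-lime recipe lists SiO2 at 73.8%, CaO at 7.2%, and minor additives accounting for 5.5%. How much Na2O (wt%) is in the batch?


Pieces sum to 100%:
  Na2O = 100 - (SiO2 + CaO + others)
  Na2O = 100 - (73.8 + 7.2 + 5.5) = 13.5%

13.5%


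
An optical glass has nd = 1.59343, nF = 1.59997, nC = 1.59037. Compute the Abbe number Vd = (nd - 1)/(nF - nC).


Abbe number formula: Vd = (nd - 1) / (nF - nC)
  nd - 1 = 1.59343 - 1 = 0.59343
  nF - nC = 1.59997 - 1.59037 = 0.0096
  Vd = 0.59343 / 0.0096 = 61.82

61.82


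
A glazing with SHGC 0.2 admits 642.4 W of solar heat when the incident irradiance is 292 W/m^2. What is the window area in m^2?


Rearrange Q = Area * SHGC * Irradiance:
  Area = Q / (SHGC * Irradiance)
  Area = 642.4 / (0.2 * 292) = 11.0 m^2

11.0 m^2


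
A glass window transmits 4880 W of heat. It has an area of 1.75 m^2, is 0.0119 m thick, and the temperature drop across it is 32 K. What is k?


Fourier's law rearranged: k = Q * t / (A * dT)
  Numerator = 4880 * 0.0119 = 58.072
  Denominator = 1.75 * 32 = 56.0
  k = 58.072 / 56.0 = 1.037 W/mK

1.037 W/mK


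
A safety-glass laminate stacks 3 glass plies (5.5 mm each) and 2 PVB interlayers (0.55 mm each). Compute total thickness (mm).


Total thickness = glass contribution + PVB contribution
  Glass: 3 * 5.5 = 16.5 mm
  PVB: 2 * 0.55 = 1.1 mm
  Total = 16.5 + 1.1 = 17.6 mm

17.6 mm


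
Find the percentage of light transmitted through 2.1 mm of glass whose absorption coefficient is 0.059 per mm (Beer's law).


Beer-Lambert law: T = exp(-alpha * thickness)
  exponent = -0.059 * 2.1 = -0.1239
  T = exp(-0.1239) = 0.8835
  Percentage = 0.8835 * 100 = 88.35%

88.35%


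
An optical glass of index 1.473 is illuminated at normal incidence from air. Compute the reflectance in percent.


Fresnel reflectance at normal incidence:
  R = ((n - 1)/(n + 1))^2
  (n - 1)/(n + 1) = (1.473 - 1)/(1.473 + 1) = 0.191266
  R = 0.191266^2 = 0.0365827
  R(%) = 0.0365827 * 100 = 3.658%

3.658%


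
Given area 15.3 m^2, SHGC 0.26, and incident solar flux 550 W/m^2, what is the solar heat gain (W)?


Solar heat gain: Q = Area * SHGC * Irradiance
  Q = 15.3 * 0.26 * 550 = 2187.9 W

2187.9 W


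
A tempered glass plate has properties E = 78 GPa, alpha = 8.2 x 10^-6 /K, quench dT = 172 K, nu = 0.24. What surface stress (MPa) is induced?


Tempering stress: sigma = E * alpha * dT / (1 - nu)
  E (MPa) = 78 * 1000 = 78000
  Numerator = 78000 * (8.2 x 10^-6) * 172 = 110.0112
  Denominator = 1 - 0.24 = 0.76
  sigma = 110.0112 / 0.76 = 144.8 MPa

144.8 MPa


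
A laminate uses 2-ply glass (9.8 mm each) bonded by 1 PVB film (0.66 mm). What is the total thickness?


Total thickness = glass contribution + PVB contribution
  Glass: 2 * 9.8 = 19.6 mm
  PVB: 1 * 0.66 = 0.66 mm
  Total = 19.6 + 0.66 = 20.26 mm

20.26 mm


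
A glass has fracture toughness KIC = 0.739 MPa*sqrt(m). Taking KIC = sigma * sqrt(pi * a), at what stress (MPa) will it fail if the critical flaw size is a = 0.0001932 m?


Rearrange KIC = sigma * sqrt(pi * a):
  sigma = KIC / sqrt(pi * a)
  sqrt(pi * 0.0001932) = 0.024636
  sigma = 0.739 / 0.024636 = 30.0 MPa

30.0 MPa


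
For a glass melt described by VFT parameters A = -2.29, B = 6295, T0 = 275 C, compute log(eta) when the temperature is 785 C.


VFT equation: log(eta) = A + B / (T - T0)
  T - T0 = 785 - 275 = 510
  B / (T - T0) = 6295 / 510 = 12.343
  log(eta) = -2.29 + 12.343 = 10.053

10.053


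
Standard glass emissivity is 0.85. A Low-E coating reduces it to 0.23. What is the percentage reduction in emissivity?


Percentage reduction = (1 - coated/uncoated) * 100
  Ratio = 0.23 / 0.85 = 0.2706
  Reduction = (1 - 0.2706) * 100 = 72.9%

72.9%


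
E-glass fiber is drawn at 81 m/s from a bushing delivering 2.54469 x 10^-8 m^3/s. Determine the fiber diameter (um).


Cross-sectional area from continuity:
  A = Q / v = 2.54469 x 10^-8 / 81 = 3.141593 x 10^-10 m^2
Diameter from circular cross-section:
  d = sqrt(4A / pi) * 10^6 (m -> um)
  d = sqrt(4 * 3.141593 x 10^-10 / pi) * 10^6 = 20.0 um

20.0 um


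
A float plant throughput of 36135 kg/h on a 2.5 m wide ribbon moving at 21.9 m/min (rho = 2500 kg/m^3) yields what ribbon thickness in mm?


Ribbon cross-section from mass balance:
  Volume rate = throughput / density = 36135 / 2500 = 14.454 m^3/h
  thickness = volume rate / (speed * 60 * width), i.e.
  thickness = throughput / (60 * speed * width * density) * 1000
  thickness = 36135 / (60 * 21.9 * 2.5 * 2500) * 1000 = 4.4 mm

4.4 mm


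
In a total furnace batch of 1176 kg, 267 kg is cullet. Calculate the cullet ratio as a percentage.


Cullet ratio = (cullet mass / total batch mass) * 100
  Ratio = 267 / 1176 * 100 = 22.7%

22.7%


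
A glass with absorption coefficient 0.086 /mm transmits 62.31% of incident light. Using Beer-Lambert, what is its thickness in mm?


Rearrange T = exp(-alpha * thickness):
  thickness = -ln(T) / alpha
  T = 62.31/100 = 0.6231
  ln(T) = -0.47305
  -ln(T) = 0.47305
  thickness = 0.47305 / 0.086 = 5.5 mm

5.5 mm


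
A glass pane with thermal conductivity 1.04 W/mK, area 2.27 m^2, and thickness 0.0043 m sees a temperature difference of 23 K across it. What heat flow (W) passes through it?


Fourier's law: Q = k * A * dT / t
  Q = 1.04 * 2.27 * 23 / 0.0043
  Q = 54.2984 / 0.0043 = 12627.5 W

12627.5 W


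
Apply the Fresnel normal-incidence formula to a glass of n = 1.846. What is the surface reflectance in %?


Fresnel reflectance at normal incidence:
  R = ((n - 1)/(n + 1))^2
  (n - 1)/(n + 1) = (1.846 - 1)/(1.846 + 1) = 0.297259
  R = 0.297259^2 = 0.0883629
  R(%) = 0.0883629 * 100 = 8.836%

8.836%


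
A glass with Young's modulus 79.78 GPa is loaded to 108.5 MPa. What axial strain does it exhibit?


Rearrange E = sigma / epsilon:
  epsilon = sigma / E
  E (MPa) = 79.78 * 1000 = 79780
  epsilon = 108.5 / 79780 = 0.00136

0.00136


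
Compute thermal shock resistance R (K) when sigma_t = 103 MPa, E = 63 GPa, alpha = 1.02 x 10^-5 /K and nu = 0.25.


Thermal shock resistance: R = sigma * (1 - nu) / (E * alpha)
  Numerator = 103 * (1 - 0.25) = 77.25
  Denominator = 63 * 1000 * (1.02 x 10^-5) = 0.6426
  R = 77.25 / 0.6426 = 120.2 K

120.2 K


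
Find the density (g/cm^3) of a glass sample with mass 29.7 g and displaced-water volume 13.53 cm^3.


Use the definition of density:
  rho = mass / volume
  rho = 29.7 / 13.53 = 2.195 g/cm^3

2.195 g/cm^3


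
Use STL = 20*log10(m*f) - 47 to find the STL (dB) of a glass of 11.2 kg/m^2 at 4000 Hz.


Mass law: STL = 20 * log10(m * f) - 47
  m * f = 11.2 * 4000 = 44800
  log10(44800) = 4.65128
  STL = 20 * 4.65128 - 47 = 93.0256 - 47 = 46.0 dB

46.0 dB


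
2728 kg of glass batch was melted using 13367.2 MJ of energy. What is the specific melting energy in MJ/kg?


Rearrange E = m * s for s:
  s = E / m
  s = 13367.2 / 2728 = 4.9 MJ/kg

4.9 MJ/kg


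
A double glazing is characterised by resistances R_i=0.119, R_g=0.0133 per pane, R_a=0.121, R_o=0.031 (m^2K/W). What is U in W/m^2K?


Total thermal resistance (series):
  R_total = R_in + R_glass + R_air + R_glass + R_out
  R_total = 0.119 + 0.0133 + 0.121 + 0.0133 + 0.031 = 0.2976 m^2K/W
U-value = 1 / R_total = 1 / 0.2976 = 3.36 W/m^2K

3.36 W/m^2K


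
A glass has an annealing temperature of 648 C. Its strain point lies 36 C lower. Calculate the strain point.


Strain point = annealing point - difference:
  T_strain = 648 - 36 = 612 C

612 C


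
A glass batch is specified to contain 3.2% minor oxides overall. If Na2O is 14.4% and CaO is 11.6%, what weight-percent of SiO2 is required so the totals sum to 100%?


Known pieces sum to 100%:
  SiO2 = 100 - (others + Na2O + CaO)
  SiO2 = 100 - (3.2 + 14.4 + 11.6) = 70.8%

70.8%


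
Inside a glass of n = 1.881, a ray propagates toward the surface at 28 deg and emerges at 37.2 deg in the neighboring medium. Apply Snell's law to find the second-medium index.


Apply Snell's law: n1 * sin(theta1) = n2 * sin(theta2)
  n2 = n1 * sin(theta1) / sin(theta2)
  sin(28) = 0.469472
  sin(37.2) = 0.604599
  n2 = 1.881 * 0.469472 / 0.604599 = 1.4606

1.4606


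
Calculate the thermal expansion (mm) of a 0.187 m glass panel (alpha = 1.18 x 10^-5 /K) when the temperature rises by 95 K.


Thermal expansion formula: dL = alpha * L0 * dT
  dL = (1.18 x 10^-5) * 0.187 * 95 = 0.00020963 m
Convert to mm: 0.00020963 * 1000 = 0.2096 mm

0.2096 mm


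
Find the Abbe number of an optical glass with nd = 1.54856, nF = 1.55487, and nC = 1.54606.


Abbe number formula: Vd = (nd - 1) / (nF - nC)
  nd - 1 = 1.54856 - 1 = 0.54856
  nF - nC = 1.55487 - 1.54606 = 0.00881
  Vd = 0.54856 / 0.00881 = 62.27

62.27


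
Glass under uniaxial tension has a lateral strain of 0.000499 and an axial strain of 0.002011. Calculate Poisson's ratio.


Poisson's ratio: nu = lateral strain / axial strain
  nu = 0.000499 / 0.002011 = 0.2481

0.2481


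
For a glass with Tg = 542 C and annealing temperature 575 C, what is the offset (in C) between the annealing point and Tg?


Offset = T_anneal - Tg:
  offset = 575 - 542 = 33 C

33 C


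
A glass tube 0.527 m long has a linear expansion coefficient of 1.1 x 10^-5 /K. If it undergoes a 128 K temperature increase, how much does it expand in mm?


Thermal expansion formula: dL = alpha * L0 * dT
  dL = (1.1 x 10^-5) * 0.527 * 128 = 0.00074202 m
Convert to mm: 0.00074202 * 1000 = 0.742 mm

0.742 mm


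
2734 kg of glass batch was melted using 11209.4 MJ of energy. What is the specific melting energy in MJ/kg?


Rearrange E = m * s for s:
  s = E / m
  s = 11209.4 / 2734 = 4.1 MJ/kg

4.1 MJ/kg


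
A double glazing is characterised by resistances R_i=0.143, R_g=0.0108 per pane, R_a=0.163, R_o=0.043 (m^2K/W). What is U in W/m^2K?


Total thermal resistance (series):
  R_total = R_in + R_glass + R_air + R_glass + R_out
  R_total = 0.143 + 0.0108 + 0.163 + 0.0108 + 0.043 = 0.3706 m^2K/W
U-value = 1 / R_total = 1 / 0.3706 = 2.698 W/m^2K

2.698 W/m^2K


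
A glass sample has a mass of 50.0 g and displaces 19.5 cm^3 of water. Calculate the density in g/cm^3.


Use the definition of density:
  rho = mass / volume
  rho = 50.0 / 19.5 = 2.564 g/cm^3

2.564 g/cm^3


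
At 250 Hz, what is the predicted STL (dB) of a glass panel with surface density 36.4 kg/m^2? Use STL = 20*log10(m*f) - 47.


Mass law: STL = 20 * log10(m * f) - 47
  m * f = 36.4 * 250 = 9100
  log10(9100) = 3.95904
  STL = 20 * 3.95904 - 47 = 79.1808 - 47 = 32.2 dB

32.2 dB


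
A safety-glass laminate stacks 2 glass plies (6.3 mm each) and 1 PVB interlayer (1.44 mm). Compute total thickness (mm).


Total thickness = glass contribution + PVB contribution
  Glass: 2 * 6.3 = 12.6 mm
  PVB: 1 * 1.44 = 1.44 mm
  Total = 12.6 + 1.44 = 14.04 mm

14.04 mm


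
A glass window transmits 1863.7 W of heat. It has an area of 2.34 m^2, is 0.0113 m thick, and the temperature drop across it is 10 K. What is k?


Fourier's law rearranged: k = Q * t / (A * dT)
  Numerator = 1863.7 * 0.0113 = 21.05981
  Denominator = 2.34 * 10 = 23.4
  k = 21.05981 / 23.4 = 0.9 W/mK

0.9 W/mK


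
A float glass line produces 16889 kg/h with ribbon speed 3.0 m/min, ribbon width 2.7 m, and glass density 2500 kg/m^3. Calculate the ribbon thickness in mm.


Ribbon cross-section from mass balance:
  Volume rate = throughput / density = 16889 / 2500 = 6.7556 m^3/h
  thickness = volume rate / (speed * 60 * width), i.e.
  thickness = throughput / (60 * speed * width * density) * 1000
  thickness = 16889 / (60 * 3.0 * 2.7 * 2500) * 1000 = 13.9 mm

13.9 mm


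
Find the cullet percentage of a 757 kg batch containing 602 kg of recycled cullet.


Cullet ratio = (cullet mass / total batch mass) * 100
  Ratio = 602 / 757 * 100 = 79.52%

79.52%


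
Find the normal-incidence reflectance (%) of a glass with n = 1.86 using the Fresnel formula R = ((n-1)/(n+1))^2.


Fresnel reflectance at normal incidence:
  R = ((n - 1)/(n + 1))^2
  (n - 1)/(n + 1) = (1.86 - 1)/(1.86 + 1) = 0.300699
  R = 0.300699^2 = 0.0904199
  R(%) = 0.0904199 * 100 = 9.042%

9.042%


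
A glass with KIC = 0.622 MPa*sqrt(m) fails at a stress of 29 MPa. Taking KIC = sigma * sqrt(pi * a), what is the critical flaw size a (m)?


Rearrange KIC = sigma * sqrt(pi * a):
  sqrt(pi * a) = KIC / sigma
  sqrt(pi * a) = 0.622 / 29 = 0.021448
  a = (KIC / sigma)^2 / pi
  a = 0.021448^2 / pi = 0.0001464 m

0.0001464 m


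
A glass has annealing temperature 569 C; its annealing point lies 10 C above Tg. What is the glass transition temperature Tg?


Rearrange T_anneal = Tg + offset for Tg:
  Tg = T_anneal - offset = 569 - 10 = 559 C

559 C


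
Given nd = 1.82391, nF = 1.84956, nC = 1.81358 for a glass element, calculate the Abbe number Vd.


Abbe number formula: Vd = (nd - 1) / (nF - nC)
  nd - 1 = 1.82391 - 1 = 0.82391
  nF - nC = 1.84956 - 1.81358 = 0.03598
  Vd = 0.82391 / 0.03598 = 22.9

22.9


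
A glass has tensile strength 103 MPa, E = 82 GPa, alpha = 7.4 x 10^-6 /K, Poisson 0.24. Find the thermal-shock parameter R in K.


Thermal shock resistance: R = sigma * (1 - nu) / (E * alpha)
  Numerator = 103 * (1 - 0.24) = 78.28
  Denominator = 82 * 1000 * (7.4 x 10^-6) = 0.6068
  R = 78.28 / 0.6068 = 129.0 K

129.0 K


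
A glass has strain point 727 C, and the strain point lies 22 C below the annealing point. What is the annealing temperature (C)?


T_anneal = T_strain + gap:
  T_anneal = 727 + 22 = 749 C

749 C


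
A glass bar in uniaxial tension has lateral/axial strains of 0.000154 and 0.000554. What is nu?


Poisson's ratio: nu = lateral strain / axial strain
  nu = 0.000154 / 0.000554 = 0.278

0.278


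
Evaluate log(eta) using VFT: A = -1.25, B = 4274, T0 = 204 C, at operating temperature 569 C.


VFT equation: log(eta) = A + B / (T - T0)
  T - T0 = 569 - 204 = 365
  B / (T - T0) = 4274 / 365 = 11.71
  log(eta) = -1.25 + 11.71 = 10.46

10.46


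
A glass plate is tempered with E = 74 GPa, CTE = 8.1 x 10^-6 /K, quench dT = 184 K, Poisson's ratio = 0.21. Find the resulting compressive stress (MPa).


Tempering stress: sigma = E * alpha * dT / (1 - nu)
  E (MPa) = 74 * 1000 = 74000
  Numerator = 74000 * (8.1 x 10^-6) * 184 = 110.2896
  Denominator = 1 - 0.21 = 0.79
  sigma = 110.2896 / 0.79 = 139.6 MPa

139.6 MPa


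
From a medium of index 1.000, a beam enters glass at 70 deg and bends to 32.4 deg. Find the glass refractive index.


Apply Snell's law: n1 * sin(theta1) = n2 * sin(theta2)
  n2 = n1 * sin(theta1) / sin(theta2)
  sin(70) = 0.939693
  sin(32.4) = 0.535827
  n2 = 1.000 * 0.939693 / 0.535827 = 1.7537

1.7537


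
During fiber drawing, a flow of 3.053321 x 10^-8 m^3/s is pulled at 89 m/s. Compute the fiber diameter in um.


Cross-sectional area from continuity:
  A = Q / v = 3.053321 x 10^-8 / 89 = 3.430698 x 10^-10 m^2
Diameter from circular cross-section:
  d = sqrt(4A / pi) * 10^6 (m -> um)
  d = sqrt(4 * 3.430698 x 10^-10 / pi) * 10^6 = 20.9 um

20.9 um


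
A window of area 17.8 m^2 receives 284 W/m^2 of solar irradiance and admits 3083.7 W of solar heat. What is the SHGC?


Rearrange Q = Area * SHGC * Irradiance:
  SHGC = Q / (Area * Irradiance)
  SHGC = 3083.7 / (17.8 * 284) = 0.61

0.61


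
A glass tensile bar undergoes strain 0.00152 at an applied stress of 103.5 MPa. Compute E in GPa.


Young's modulus: E = stress / strain
  E = 103.5 MPa / 0.00152 = 68092.11 MPa
Convert to GPa: 68092.11 / 1000 = 68.09 GPa

68.09 GPa


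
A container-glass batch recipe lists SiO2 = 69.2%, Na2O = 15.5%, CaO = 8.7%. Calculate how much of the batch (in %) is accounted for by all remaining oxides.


Sum the three major oxides:
  SiO2 + Na2O + CaO = 69.2 + 15.5 + 8.7 = 93.4%
Subtract from 100%:
  Others = 100 - 93.4 = 6.6%

6.6%


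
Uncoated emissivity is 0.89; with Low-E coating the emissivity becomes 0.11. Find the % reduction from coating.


Percentage reduction = (1 - coated/uncoated) * 100
  Ratio = 0.11 / 0.89 = 0.1236
  Reduction = (1 - 0.1236) * 100 = 87.6%

87.6%


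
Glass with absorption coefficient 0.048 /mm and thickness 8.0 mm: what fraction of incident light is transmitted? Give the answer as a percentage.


Beer-Lambert law: T = exp(-alpha * thickness)
  exponent = -0.048 * 8.0 = -0.384
  T = exp(-0.384) = 0.6811
  Percentage = 0.6811 * 100 = 68.11%

68.11%


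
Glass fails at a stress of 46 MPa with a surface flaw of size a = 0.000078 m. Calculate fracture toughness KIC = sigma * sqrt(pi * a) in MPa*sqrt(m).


Fracture toughness: KIC = sigma * sqrt(pi * a)
  pi * a = pi * 0.000078 = 0.000245044
  sqrt(pi * a) = 0.015654
  KIC = 46 * 0.015654 = 0.72 MPa*sqrt(m)

0.72 MPa*sqrt(m)


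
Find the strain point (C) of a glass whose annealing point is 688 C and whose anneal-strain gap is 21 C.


Strain point = annealing point - difference:
  T_strain = 688 - 21 = 667 C

667 C


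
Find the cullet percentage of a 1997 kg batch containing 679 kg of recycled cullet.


Cullet ratio = (cullet mass / total batch mass) * 100
  Ratio = 679 / 1997 * 100 = 34.0%

34.0%


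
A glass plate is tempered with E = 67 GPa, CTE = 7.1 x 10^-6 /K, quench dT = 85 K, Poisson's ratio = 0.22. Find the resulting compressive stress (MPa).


Tempering stress: sigma = E * alpha * dT / (1 - nu)
  E (MPa) = 67 * 1000 = 67000
  Numerator = 67000 * (7.1 x 10^-6) * 85 = 40.4345
  Denominator = 1 - 0.22 = 0.78
  sigma = 40.4345 / 0.78 = 51.8 MPa

51.8 MPa


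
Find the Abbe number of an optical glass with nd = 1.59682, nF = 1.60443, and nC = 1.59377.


Abbe number formula: Vd = (nd - 1) / (nF - nC)
  nd - 1 = 1.59682 - 1 = 0.59682
  nF - nC = 1.60443 - 1.59377 = 0.01066
  Vd = 0.59682 / 0.01066 = 55.99

55.99


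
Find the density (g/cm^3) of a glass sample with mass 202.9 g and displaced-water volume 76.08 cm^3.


Use the definition of density:
  rho = mass / volume
  rho = 202.9 / 76.08 = 2.667 g/cm^3

2.667 g/cm^3


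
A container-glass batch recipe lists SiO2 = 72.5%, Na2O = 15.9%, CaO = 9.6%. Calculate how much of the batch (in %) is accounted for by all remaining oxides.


Sum the three major oxides:
  SiO2 + Na2O + CaO = 72.5 + 15.9 + 9.6 = 98.0%
Subtract from 100%:
  Others = 100 - 98.0 = 2.0%

2.0%


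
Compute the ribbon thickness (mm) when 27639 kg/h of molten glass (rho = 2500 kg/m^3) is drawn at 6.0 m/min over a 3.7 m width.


Ribbon cross-section from mass balance:
  Volume rate = throughput / density = 27639 / 2500 = 11.0556 m^3/h
  thickness = volume rate / (speed * 60 * width), i.e.
  thickness = throughput / (60 * speed * width * density) * 1000
  thickness = 27639 / (60 * 6.0 * 3.7 * 2500) * 1000 = 8.3 mm

8.3 mm


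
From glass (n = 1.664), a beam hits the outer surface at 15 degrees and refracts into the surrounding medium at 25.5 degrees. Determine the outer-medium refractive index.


Apply Snell's law: n1 * sin(theta1) = n2 * sin(theta2)
  n2 = n1 * sin(theta1) / sin(theta2)
  sin(15) = 0.258819
  sin(25.5) = 0.430511
  n2 = 1.664 * 0.258819 / 0.430511 = 1.0004

1.0004
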